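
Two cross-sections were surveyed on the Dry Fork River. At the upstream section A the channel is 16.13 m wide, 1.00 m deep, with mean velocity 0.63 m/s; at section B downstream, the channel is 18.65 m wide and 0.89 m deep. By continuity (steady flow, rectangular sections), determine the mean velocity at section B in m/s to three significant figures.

Q = A₁V₁ = (16.13×1.00) × 0.63 = 10.16 m³/s
A₂ = 18.65 × 0.89 = 16.60 m²
V₂ = Q/A₂ = 10.16/16.60 = 0.6122 m/s

0.612 m/s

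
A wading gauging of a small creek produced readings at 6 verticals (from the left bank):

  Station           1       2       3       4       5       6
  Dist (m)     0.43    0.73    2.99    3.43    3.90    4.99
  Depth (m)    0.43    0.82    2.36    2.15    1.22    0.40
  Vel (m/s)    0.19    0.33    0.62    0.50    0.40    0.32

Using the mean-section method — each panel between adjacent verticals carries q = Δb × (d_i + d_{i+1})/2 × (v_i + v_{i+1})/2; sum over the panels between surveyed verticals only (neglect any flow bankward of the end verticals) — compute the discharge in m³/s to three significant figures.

2.99 m³/s

Panel 1-2: Δb = 0.3 m, d̄ = (0.43+0.82)/2 = 0.625, v̄ = (0.19+0.33)/2 = 0.26 → q = 0.3×0.625×0.26 = 0.04875 m³/s
Panel 2-3: Δb = 2.26 m, d̄ = (0.82+2.36)/2 = 1.59, v̄ = (0.33+0.62)/2 = 0.475 → q = 2.26×1.59×0.475 = 1.707 m³/s
Panel 3-4: Δb = 0.44 m, d̄ = (2.36+2.15)/2 = 2.255, v̄ = (0.62+0.50)/2 = 0.56 → q = 0.44×2.255×0.56 = 0.5556 m³/s
Panel 4-5: Δb = 0.47 m, d̄ = (2.15+1.22)/2 = 1.685, v̄ = (0.50+0.40)/2 = 0.45 → q = 0.47×1.685×0.45 = 0.3564 m³/s
Panel 5-6: Δb = 1.09 m, d̄ = (1.22+0.40)/2 = 0.81, v̄ = (0.40+0.32)/2 = 0.36 → q = 1.09×0.81×0.36 = 0.3178 m³/s
Q = Σ q = 2.985 m³/s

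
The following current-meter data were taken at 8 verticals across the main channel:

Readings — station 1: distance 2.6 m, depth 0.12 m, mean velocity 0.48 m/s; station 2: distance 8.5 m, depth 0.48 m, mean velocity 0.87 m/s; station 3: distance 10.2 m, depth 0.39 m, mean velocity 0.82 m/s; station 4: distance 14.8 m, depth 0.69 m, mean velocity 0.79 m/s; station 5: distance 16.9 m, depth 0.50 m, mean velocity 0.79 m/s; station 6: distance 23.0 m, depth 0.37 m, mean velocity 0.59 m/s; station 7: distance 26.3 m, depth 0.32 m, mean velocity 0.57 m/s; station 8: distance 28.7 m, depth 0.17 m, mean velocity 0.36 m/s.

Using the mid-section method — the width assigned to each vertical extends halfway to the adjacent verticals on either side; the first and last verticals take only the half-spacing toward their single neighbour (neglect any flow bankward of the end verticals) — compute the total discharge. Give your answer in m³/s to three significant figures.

7.83 m³/s

w_1 = (8.5 − 2.6)/2 = 2.95 m; q_1 = 0.48 × 0.12 × 2.95 = 0.1699 m³/s
w_2 = (10.2 − 2.6)/2 = 3.8 m; q_2 = 0.87 × 0.48 × 3.8 = 1.587 m³/s
w_3 = (14.8 − 8.5)/2 = 3.15 m; q_3 = 0.82 × 0.39 × 3.15 = 1.007 m³/s
w_4 = (16.9 − 10.2)/2 = 3.35 m; q_4 = 0.79 × 0.69 × 3.35 = 1.826 m³/s
w_5 = (23.0 − 14.8)/2 = 4.1 m; q_5 = 0.79 × 0.50 × 4.1 = 1.620 m³/s
w_6 = (26.3 − 16.9)/2 = 4.7 m; q_6 = 0.59 × 0.37 × 4.7 = 1.026 m³/s
w_7 = (28.7 − 23.0)/2 = 2.85 m; q_7 = 0.57 × 0.32 × 2.85 = 0.5198 m³/s
w_8 = (28.7 − 26.3)/2 = 1.2 m; q_8 = 0.36 × 0.17 × 1.2 = 0.07344 m³/s
Q = Σ qᵢ = 7.829 m³/s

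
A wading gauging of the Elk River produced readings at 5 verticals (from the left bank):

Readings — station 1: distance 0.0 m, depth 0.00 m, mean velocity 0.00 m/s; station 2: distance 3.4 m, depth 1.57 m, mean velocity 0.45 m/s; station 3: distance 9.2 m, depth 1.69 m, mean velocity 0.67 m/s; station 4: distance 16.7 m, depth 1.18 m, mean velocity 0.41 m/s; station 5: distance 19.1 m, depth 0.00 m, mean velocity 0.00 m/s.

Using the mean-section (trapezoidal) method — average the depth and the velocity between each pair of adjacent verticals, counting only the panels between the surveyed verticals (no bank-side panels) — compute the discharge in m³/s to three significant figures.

Panel 1-2: Δb = 3.4 m, d̄ = (0.00+1.57)/2 = 0.785, v̄ = (0.00+0.45)/2 = 0.225 → q = 3.4×0.785×0.225 = 0.6005 m³/s
Panel 2-3: Δb = 5.8 m, d̄ = (1.57+1.69)/2 = 1.63, v̄ = (0.45+0.67)/2 = 0.56 → q = 5.8×1.63×0.56 = 5.294 m³/s
Panel 3-4: Δb = 7.5 m, d̄ = (1.69+1.18)/2 = 1.435, v̄ = (0.67+0.41)/2 = 0.54 → q = 7.5×1.435×0.54 = 5.812 m³/s
Panel 4-5: Δb = 2.4 m, d̄ = (1.18+0.00)/2 = 0.59, v̄ = (0.41+0.00)/2 = 0.205 → q = 2.4×0.59×0.205 = 0.2903 m³/s
Q = Σ q = 12.00 m³/s

12.0 m³/s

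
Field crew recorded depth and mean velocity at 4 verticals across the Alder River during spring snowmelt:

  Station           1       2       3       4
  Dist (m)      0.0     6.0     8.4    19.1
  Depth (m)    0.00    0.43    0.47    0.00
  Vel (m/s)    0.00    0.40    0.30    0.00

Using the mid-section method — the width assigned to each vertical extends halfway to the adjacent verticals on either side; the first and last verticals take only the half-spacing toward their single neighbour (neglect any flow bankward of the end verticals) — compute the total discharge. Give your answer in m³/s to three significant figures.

1.65 m³/s

w_2 = (8.4 − 0.0)/2 = 4.2 m; q_2 = 0.40 × 0.43 × 4.2 = 0.7224 m³/s
w_3 = (19.1 − 6.0)/2 = 6.55 m; q_3 = 0.30 × 0.47 × 6.55 = 0.9236 m³/s
Stations 1, 4 contribute zero (depth or velocity is 0).
Q = Σ qᵢ = 1.646 m³/s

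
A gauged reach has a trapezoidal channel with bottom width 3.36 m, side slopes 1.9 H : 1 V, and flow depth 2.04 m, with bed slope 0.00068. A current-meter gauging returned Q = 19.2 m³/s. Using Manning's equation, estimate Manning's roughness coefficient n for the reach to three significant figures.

0.0229

A = (b + z·y)·y = (3.36 + 1.9×2.04)×2.04 = 14.76 m²
P = b + 2y√(1+z²) = 3.36 + 2×2.04×√(1+1.9²) = 12.12 m
R = A/P = 14.76/12.12 = 1.218 m
n = (1/Q)·A·R^(2/3)·S^(1/2) = (1/19.2) × 14.76 × 1.140 × 0.02608 = 0.02286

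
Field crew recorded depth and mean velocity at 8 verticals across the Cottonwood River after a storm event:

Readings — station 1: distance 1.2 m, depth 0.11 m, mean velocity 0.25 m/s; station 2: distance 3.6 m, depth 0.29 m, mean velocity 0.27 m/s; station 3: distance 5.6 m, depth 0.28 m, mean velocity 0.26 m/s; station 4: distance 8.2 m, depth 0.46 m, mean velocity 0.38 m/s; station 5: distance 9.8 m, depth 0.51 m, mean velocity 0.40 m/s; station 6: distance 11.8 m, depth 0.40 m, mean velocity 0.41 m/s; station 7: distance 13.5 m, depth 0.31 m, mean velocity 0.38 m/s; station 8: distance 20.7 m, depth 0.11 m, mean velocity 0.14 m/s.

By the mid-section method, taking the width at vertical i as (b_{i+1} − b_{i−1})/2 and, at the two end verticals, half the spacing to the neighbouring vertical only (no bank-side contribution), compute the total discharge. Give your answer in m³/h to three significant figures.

7160 m³/h

w_1 = (3.6 − 1.2)/2 = 1.2 m; q_1 = 0.25 × 0.11 × 1.2 = 0.03300 m³/s
w_2 = (5.6 − 1.2)/2 = 2.2 m; q_2 = 0.27 × 0.29 × 2.2 = 0.1723 m³/s
w_3 = (8.2 − 3.6)/2 = 2.3 m; q_3 = 0.26 × 0.28 × 2.3 = 0.1674 m³/s
w_4 = (9.8 − 5.6)/2 = 2.1 m; q_4 = 0.38 × 0.46 × 2.1 = 0.3671 m³/s
w_5 = (11.8 − 8.2)/2 = 1.8 m; q_5 = 0.40 × 0.51 × 1.8 = 0.3672 m³/s
w_6 = (13.5 − 9.8)/2 = 1.85 m; q_6 = 0.41 × 0.40 × 1.85 = 0.3034 m³/s
w_7 = (20.7 − 11.8)/2 = 4.45 m; q_7 = 0.38 × 0.31 × 4.45 = 0.5242 m³/s
w_8 = (20.7 − 13.5)/2 = 3.6 m; q_8 = 0.14 × 0.11 × 3.6 = 0.05544 m³/s
Q = Σ qᵢ = 1.990 m³/s
= 1.990 × 3600 = 7164 m³/h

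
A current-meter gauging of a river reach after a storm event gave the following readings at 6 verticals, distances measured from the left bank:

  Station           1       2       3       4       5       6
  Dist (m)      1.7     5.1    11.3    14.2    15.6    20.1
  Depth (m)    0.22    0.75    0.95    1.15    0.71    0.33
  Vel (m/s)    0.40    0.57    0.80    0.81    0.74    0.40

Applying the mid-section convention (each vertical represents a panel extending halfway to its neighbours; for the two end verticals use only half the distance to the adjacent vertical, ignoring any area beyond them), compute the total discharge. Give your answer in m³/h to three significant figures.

w_1 = (5.1 − 1.7)/2 = 1.7 m; q_1 = 0.40 × 0.22 × 1.7 = 0.1496 m³/s
w_2 = (11.3 − 1.7)/2 = 4.8 m; q_2 = 0.57 × 0.75 × 4.8 = 2.052 m³/s
w_3 = (14.2 − 5.1)/2 = 4.55 m; q_3 = 0.80 × 0.95 × 4.55 = 3.458 m³/s
w_4 = (15.6 − 11.3)/2 = 2.15 m; q_4 = 0.81 × 1.15 × 2.15 = 2.003 m³/s
w_5 = (20.1 − 14.2)/2 = 2.95 m; q_5 = 0.74 × 0.71 × 2.95 = 1.550 m³/s
w_6 = (20.1 − 15.6)/2 = 2.25 m; q_6 = 0.40 × 0.33 × 2.25 = 0.2970 m³/s
Q = Σ qᵢ = 9.509 m³/s
= 9.509 × 3600 = 34230 m³/h

34200 m³/h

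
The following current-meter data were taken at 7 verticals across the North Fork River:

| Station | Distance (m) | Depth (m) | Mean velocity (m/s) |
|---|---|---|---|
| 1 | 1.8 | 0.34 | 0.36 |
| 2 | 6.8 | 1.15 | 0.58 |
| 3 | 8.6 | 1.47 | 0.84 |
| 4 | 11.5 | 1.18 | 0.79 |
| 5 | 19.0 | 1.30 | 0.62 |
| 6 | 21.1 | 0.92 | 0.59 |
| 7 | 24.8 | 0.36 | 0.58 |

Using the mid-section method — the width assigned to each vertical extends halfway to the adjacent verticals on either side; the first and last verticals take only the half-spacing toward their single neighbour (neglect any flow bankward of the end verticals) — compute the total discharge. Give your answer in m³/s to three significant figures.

16.2 m³/s

w_1 = (6.8 − 1.8)/2 = 2.5 m; q_1 = 0.36 × 0.34 × 2.5 = 0.3060 m³/s
w_2 = (8.6 − 1.8)/2 = 3.4 m; q_2 = 0.58 × 1.15 × 3.4 = 2.268 m³/s
w_3 = (11.5 − 6.8)/2 = 2.35 m; q_3 = 0.84 × 1.47 × 2.35 = 2.902 m³/s
w_4 = (19.0 − 8.6)/2 = 5.2 m; q_4 = 0.79 × 1.18 × 5.2 = 4.847 m³/s
w_5 = (21.1 − 11.5)/2 = 4.8 m; q_5 = 0.62 × 1.30 × 4.8 = 3.869 m³/s
w_6 = (24.8 − 19.0)/2 = 2.9 m; q_6 = 0.59 × 0.92 × 2.9 = 1.574 m³/s
w_7 = (24.8 − 21.1)/2 = 1.85 m; q_7 = 0.58 × 0.36 × 1.85 = 0.3863 m³/s
Q = Σ qᵢ = 16.15 m³/s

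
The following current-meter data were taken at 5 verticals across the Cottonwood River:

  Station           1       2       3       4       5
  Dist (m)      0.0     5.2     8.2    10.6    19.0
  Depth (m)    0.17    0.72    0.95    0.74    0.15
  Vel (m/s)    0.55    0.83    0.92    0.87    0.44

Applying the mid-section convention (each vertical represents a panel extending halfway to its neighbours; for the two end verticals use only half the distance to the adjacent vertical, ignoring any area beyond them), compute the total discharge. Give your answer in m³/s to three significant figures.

8.81 m³/s

w_1 = (5.2 − 0.0)/2 = 2.6 m; q_1 = 0.55 × 0.17 × 2.6 = 0.2431 m³/s
w_2 = (8.2 − 0.0)/2 = 4.1 m; q_2 = 0.83 × 0.72 × 4.1 = 2.450 m³/s
w_3 = (10.6 − 5.2)/2 = 2.7 m; q_3 = 0.92 × 0.95 × 2.7 = 2.360 m³/s
w_4 = (19.0 − 8.2)/2 = 5.4 m; q_4 = 0.87 × 0.74 × 5.4 = 3.477 m³/s
w_5 = (19.0 − 10.6)/2 = 4.2 m; q_5 = 0.44 × 0.15 × 4.2 = 0.2772 m³/s
Q = Σ qᵢ = 8.807 m³/s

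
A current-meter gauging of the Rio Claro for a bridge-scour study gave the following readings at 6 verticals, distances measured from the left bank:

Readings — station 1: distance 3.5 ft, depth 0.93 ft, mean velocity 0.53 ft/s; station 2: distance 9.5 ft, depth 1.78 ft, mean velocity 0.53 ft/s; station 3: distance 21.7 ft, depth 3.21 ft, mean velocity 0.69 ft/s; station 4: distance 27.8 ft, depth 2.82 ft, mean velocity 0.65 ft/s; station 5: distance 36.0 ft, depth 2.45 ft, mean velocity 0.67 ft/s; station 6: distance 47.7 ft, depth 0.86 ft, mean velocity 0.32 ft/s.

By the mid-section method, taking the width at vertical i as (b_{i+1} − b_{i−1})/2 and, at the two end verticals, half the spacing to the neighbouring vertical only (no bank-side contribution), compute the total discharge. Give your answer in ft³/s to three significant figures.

61.4 ft³/s

w_1 = (9.5 − 3.5)/2 = 3 ft; q_1 = 0.53 × 0.93 × 3 = 1.479 ft³/s
w_2 = (21.7 − 3.5)/2 = 9.1 ft; q_2 = 0.53 × 1.78 × 9.1 = 8.585 ft³/s
w_3 = (27.8 − 9.5)/2 = 9.15 ft; q_3 = 0.69 × 3.21 × 9.15 = 20.27 ft³/s
w_4 = (36.0 − 21.7)/2 = 7.15 ft; q_4 = 0.65 × 2.82 × 7.15 = 13.11 ft³/s
w_5 = (47.7 − 27.8)/2 = 9.95 ft; q_5 = 0.67 × 2.45 × 9.95 = 16.33 ft³/s
w_6 = (47.7 − 36.0)/2 = 5.85 ft; q_6 = 0.32 × 0.86 × 5.85 = 1.610 ft³/s
Q = Σ qᵢ = 61.38 ft³/s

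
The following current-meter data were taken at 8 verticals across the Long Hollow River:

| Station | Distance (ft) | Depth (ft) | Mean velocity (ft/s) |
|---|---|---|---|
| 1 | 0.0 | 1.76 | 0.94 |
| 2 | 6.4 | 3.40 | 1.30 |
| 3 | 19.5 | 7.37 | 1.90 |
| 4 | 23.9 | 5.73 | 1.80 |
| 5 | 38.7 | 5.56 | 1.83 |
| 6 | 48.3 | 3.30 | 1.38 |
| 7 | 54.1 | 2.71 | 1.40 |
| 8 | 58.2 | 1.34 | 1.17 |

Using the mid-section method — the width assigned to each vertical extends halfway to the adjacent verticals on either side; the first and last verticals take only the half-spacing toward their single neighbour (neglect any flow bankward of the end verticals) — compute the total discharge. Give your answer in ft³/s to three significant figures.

w_1 = (6.4 − 0.0)/2 = 3.2 ft; q_1 = 0.94 × 1.76 × 3.2 = 5.294 ft³/s
w_2 = (19.5 − 0.0)/2 = 9.75 ft; q_2 = 1.30 × 3.40 × 9.75 = 43.10 ft³/s
w_3 = (23.9 − 6.4)/2 = 8.75 ft; q_3 = 1.90 × 7.37 × 8.75 = 122.5 ft³/s
w_4 = (38.7 − 19.5)/2 = 9.6 ft; q_4 = 1.80 × 5.73 × 9.6 = 99.01 ft³/s
w_5 = (48.3 − 23.9)/2 = 12.2 ft; q_5 = 1.83 × 5.56 × 12.2 = 124.1 ft³/s
w_6 = (54.1 − 38.7)/2 = 7.7 ft; q_6 = 1.38 × 3.30 × 7.7 = 35.07 ft³/s
w_7 = (58.2 − 48.3)/2 = 4.95 ft; q_7 = 1.40 × 2.71 × 4.95 = 18.78 ft³/s
w_8 = (58.2 − 54.1)/2 = 2.05 ft; q_8 = 1.17 × 1.34 × 2.05 = 3.214 ft³/s
Q = Σ qᵢ = 451.1 ft³/s

451 ft³/s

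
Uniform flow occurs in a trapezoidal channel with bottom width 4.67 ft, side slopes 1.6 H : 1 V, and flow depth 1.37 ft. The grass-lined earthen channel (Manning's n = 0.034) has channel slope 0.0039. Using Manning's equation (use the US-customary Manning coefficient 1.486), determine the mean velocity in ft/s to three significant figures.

A = (b + z·y)·y = (4.67 + 1.6×1.37)×1.37 = 9.401 ft²
P = b + 2y√(1+z²) = 4.67 + 2×1.37×√(1+1.6²) = 9.840 ft
R = A/P = 9.401/9.840 = 0.9554 ft
Q = (1.486/n)·A·R^(2/3)·S^(1/2) = (1.486/0.034) × 9.401 × 0.9554^(2/3) × 0.0039^(1/2) = 24.89 ft³/s
V = Q/A = 24.89/9.401 = 2.648 ft/s

2.65 ft/s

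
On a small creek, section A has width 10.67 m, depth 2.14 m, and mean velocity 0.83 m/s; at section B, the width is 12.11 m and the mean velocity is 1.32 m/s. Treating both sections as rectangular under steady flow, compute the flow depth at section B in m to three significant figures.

Q = A₁V₁ = (10.67×2.14) × 0.83 = 18.95 m³/s
d₂ = Q/(b₂ V₂) = 18.95/(12.11×1.32) = 1.186 m

1.19 m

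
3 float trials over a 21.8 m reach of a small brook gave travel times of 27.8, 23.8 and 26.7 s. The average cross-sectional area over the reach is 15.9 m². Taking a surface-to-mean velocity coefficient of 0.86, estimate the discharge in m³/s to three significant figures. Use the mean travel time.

11.4 m³/s

t̄ = (27.8 + 23.8 + 26.7) / 3 = 26.1 s
v_surface = L / t̄ = 21.8 / 26.1 = 0.8352 m/s
v_mean = 0.86 × 0.8352 = 0.7183 m/s
Q = A × v_mean = 15.9 × 0.7183 = 11.42 m³/s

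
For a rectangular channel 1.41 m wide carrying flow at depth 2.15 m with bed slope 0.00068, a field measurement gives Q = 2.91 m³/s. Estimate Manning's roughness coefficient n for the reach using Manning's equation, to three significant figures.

A = b·y = 1.41 × 2.15 = 3.032 m²
P = b + 2y = 1.41 + 2×2.15 = 5.710 m
R = A/P = 3.032/5.710 = 0.5309 m
n = (1/Q)·A·R^(2/3)·S^(1/2) = (1/2.91) × 3.032 × 0.6557 × 0.02608 = 0.01781

0.0178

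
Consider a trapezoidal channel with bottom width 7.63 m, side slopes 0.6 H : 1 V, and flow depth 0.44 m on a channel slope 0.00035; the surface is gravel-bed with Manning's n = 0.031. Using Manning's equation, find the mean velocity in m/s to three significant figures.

0.328 m/s

A = (b + z·y)·y = (7.63 + 0.6×0.44)×0.44 = 3.473 m²
P = b + 2y√(1+z²) = 7.63 + 2×0.44×√(1+0.6²) = 8.656 m
R = A/P = 3.473/8.656 = 0.4013 m
Q = (1/n)·A·R^(2/3)·S^(1/2) = (1/0.031) × 3.473 × 0.4013^(2/3) × 0.00035^(1/2) = 1.140 m³/s
V = Q/A = 1.140/3.473 = 0.3283 m/s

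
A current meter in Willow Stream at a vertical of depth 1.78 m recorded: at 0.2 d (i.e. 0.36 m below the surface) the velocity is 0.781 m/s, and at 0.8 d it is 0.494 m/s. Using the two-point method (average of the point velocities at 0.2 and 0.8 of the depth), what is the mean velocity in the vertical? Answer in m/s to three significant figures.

0.638 m/s

v̄ = (0.781 + 0.494) / 2 = 0.6375 m/s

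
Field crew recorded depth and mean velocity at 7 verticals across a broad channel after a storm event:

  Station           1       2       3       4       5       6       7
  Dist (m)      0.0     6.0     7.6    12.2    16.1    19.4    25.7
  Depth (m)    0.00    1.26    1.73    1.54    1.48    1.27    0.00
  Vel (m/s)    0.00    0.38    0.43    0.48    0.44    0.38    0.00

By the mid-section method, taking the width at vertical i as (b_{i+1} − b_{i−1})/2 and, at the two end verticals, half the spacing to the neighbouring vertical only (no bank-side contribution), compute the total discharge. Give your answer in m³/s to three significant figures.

11.9 m³/s

w_2 = (7.6 − 0.0)/2 = 3.8 m; q_2 = 0.38 × 1.26 × 3.8 = 1.819 m³/s
w_3 = (12.2 − 6.0)/2 = 3.1 m; q_3 = 0.43 × 1.73 × 3.1 = 2.306 m³/s
w_4 = (16.1 − 7.6)/2 = 4.25 m; q_4 = 0.48 × 1.54 × 4.25 = 3.142 m³/s
w_5 = (19.4 − 12.2)/2 = 3.6 m; q_5 = 0.44 × 1.48 × 3.6 = 2.344 m³/s
w_6 = (25.7 − 16.1)/2 = 4.8 m; q_6 = 0.38 × 1.27 × 4.8 = 2.316 m³/s
Stations 1, 7 contribute zero (depth or velocity is 0).
Q = Σ qᵢ = 11.93 m³/s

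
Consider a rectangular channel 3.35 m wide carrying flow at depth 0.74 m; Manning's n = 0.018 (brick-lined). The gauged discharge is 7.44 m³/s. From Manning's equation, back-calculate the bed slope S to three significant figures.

0.00710

A = b·y = 3.35 × 0.74 = 2.479 m²
P = b + 2y = 3.35 + 2×0.74 = 4.830 m
R = A/P = 2.479/4.830 = 0.5133 m
S = (Q·n / (1·A·R^(2/3)))² = (7.44×0.018 / (1×2.479×0.6410))² = 0.007102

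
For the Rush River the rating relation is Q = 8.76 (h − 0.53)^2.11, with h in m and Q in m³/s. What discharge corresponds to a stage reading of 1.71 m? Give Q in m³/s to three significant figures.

Q = 8.76 × (1.71 − 0.53)^2.11 = 8.76 × 1.18^2.11 = 12.42 m³/s

12.4 m³/s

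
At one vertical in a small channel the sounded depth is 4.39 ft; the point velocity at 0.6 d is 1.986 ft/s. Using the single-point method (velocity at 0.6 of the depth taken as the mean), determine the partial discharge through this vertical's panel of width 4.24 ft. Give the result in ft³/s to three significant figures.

v̄ = v₀.₆ = 1.986 ft/s
q = v̄ × d × w = 1.986 × 4.39 × 4.24 = 36.97 ft³/s

37.0 ft³/s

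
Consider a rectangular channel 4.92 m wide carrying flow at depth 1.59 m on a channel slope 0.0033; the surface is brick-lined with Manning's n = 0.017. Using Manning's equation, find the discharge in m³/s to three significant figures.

25.8 m³/s

A = b·y = 4.92 × 1.59 = 7.823 m²
P = b + 2y = 4.92 + 2×1.59 = 8.100 m
R = A/P = 7.823/8.100 = 0.9658 m
Q = (1/n)·A·R^(2/3)·S^(1/2) = (1/0.017) × 7.823 × 0.9658^(2/3) × 0.0033^(1/2) = 25.83 m³/s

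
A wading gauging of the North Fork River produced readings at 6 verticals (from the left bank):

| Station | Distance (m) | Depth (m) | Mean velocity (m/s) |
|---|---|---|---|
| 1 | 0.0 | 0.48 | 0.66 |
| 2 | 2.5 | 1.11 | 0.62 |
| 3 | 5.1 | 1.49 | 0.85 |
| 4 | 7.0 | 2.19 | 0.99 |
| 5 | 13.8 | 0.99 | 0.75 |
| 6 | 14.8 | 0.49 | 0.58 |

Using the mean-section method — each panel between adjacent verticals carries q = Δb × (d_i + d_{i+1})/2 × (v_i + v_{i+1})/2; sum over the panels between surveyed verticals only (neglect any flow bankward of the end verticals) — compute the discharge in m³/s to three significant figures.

16.9 m³/s

Panel 1-2: Δb = 2.5 m, d̄ = (0.48+1.11)/2 = 0.795, v̄ = (0.66+0.62)/2 = 0.64 → q = 2.5×0.795×0.64 = 1.272 m³/s
Panel 2-3: Δb = 2.6 m, d̄ = (1.11+1.49)/2 = 1.3, v̄ = (0.62+0.85)/2 = 0.735 → q = 2.6×1.3×0.735 = 2.484 m³/s
Panel 3-4: Δb = 1.9 m, d̄ = (1.49+2.19)/2 = 1.84, v̄ = (0.85+0.99)/2 = 0.92 → q = 1.9×1.84×0.92 = 3.216 m³/s
Panel 4-5: Δb = 6.8 m, d̄ = (2.19+0.99)/2 = 1.59, v̄ = (0.99+0.75)/2 = 0.87 → q = 6.8×1.59×0.87 = 9.406 m³/s
Panel 5-6: Δb = 1 m, d̄ = (0.99+0.49)/2 = 0.74, v̄ = (0.75+0.58)/2 = 0.665 → q = 1×0.74×0.665 = 0.4921 m³/s
Q = Σ q = 16.87 m³/s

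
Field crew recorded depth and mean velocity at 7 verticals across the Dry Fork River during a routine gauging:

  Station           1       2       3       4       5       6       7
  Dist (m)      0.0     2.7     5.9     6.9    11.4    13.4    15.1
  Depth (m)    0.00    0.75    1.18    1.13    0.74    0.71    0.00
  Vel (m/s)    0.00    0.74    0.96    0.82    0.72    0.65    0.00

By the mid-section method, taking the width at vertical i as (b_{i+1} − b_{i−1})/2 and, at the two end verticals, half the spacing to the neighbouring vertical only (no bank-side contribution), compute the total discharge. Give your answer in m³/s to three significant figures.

w_2 = (5.9 − 0.0)/2 = 2.95 m; q_2 = 0.74 × 0.75 × 2.95 = 1.637 m³/s
w_3 = (6.9 − 2.7)/2 = 2.1 m; q_3 = 0.96 × 1.18 × 2.1 = 2.379 m³/s
w_4 = (11.4 − 5.9)/2 = 2.75 m; q_4 = 0.82 × 1.13 × 2.75 = 2.548 m³/s
w_5 = (13.4 − 6.9)/2 = 3.25 m; q_5 = 0.72 × 0.74 × 3.25 = 1.732 m³/s
w_6 = (15.1 − 11.4)/2 = 1.85 m; q_6 = 0.65 × 0.71 × 1.85 = 0.8538 m³/s
Stations 1, 7 contribute zero (depth or velocity is 0).
Q = Σ qᵢ = 9.150 m³/s

9.15 m³/s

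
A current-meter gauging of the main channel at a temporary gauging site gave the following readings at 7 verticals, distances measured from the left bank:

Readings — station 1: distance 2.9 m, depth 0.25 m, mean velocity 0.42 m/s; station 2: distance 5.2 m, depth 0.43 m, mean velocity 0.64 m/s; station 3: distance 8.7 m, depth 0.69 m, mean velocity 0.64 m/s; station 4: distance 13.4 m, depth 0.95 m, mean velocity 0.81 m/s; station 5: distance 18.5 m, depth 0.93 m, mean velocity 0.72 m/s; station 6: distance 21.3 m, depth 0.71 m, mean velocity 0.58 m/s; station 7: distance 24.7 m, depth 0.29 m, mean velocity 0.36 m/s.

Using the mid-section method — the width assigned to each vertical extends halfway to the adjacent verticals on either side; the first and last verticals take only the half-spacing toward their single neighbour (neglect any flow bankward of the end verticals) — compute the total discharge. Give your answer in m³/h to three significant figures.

w_1 = (5.2 − 2.9)/2 = 1.15 m; q_1 = 0.42 × 0.25 × 1.15 = 0.1208 m³/s
w_2 = (8.7 − 2.9)/2 = 2.9 m; q_2 = 0.64 × 0.43 × 2.9 = 0.7981 m³/s
w_3 = (13.4 − 5.2)/2 = 4.1 m; q_3 = 0.64 × 0.69 × 4.1 = 1.811 m³/s
w_4 = (18.5 − 8.7)/2 = 4.9 m; q_4 = 0.81 × 0.95 × 4.9 = 3.771 m³/s
w_5 = (21.3 − 13.4)/2 = 3.95 m; q_5 = 0.72 × 0.93 × 3.95 = 2.645 m³/s
w_6 = (24.7 − 18.5)/2 = 3.1 m; q_6 = 0.58 × 0.71 × 3.1 = 1.277 m³/s
w_7 = (24.7 − 21.3)/2 = 1.7 m; q_7 = 0.36 × 0.29 × 1.7 = 0.1775 m³/s
Q = Σ qᵢ = 10.60 m³/s
= 10.60 × 3600 = 38160 m³/h

38200 m³/h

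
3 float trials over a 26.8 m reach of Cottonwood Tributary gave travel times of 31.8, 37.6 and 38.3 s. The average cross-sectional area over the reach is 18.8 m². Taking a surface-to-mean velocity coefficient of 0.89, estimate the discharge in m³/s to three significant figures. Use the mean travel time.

12.5 m³/s

t̄ = (31.8 + 37.6 + 38.3) / 3 = 35.9 s
v_surface = L / t̄ = 26.8 / 35.9 = 0.7465 m/s
v_mean = 0.89 × 0.7465 = 0.6644 m/s
Q = A × v_mean = 18.8 × 0.6644 = 12.49 m³/s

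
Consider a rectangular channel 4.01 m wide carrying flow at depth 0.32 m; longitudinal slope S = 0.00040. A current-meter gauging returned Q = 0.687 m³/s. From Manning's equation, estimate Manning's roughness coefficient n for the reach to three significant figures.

0.0158

A = b·y = 4.01 × 0.32 = 1.283 m²
P = b + 2y = 4.01 + 2×0.32 = 4.650 m
R = A/P = 1.283/4.650 = 0.2760 m
n = (1/Q)·A·R^(2/3)·S^(1/2) = (1/0.687) × 1.283 × 0.4239 × 0.02000 = 0.01583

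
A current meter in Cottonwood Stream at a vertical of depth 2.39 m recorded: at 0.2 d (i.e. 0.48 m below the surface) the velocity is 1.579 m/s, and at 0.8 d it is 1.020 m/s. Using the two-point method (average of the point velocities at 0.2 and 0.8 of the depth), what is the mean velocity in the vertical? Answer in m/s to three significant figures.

v̄ = (1.579 + 1.020) / 2 = 1.300 m/s

1.30 m/s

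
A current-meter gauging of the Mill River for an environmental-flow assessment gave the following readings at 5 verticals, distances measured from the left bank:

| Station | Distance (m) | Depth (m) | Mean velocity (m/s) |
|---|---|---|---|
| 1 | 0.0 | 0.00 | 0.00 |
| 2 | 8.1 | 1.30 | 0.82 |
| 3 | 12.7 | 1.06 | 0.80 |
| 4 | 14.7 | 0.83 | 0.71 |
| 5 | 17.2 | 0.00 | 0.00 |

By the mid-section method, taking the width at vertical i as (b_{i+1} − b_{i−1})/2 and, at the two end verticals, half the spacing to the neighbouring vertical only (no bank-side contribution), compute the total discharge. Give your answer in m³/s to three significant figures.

10.9 m³/s

w_2 = (12.7 − 0.0)/2 = 6.35 m; q_2 = 0.82 × 1.30 × 6.35 = 6.769 m³/s
w_3 = (14.7 − 8.1)/2 = 3.3 m; q_3 = 0.80 × 1.06 × 3.3 = 2.798 m³/s
w_4 = (17.2 − 12.7)/2 = 2.25 m; q_4 = 0.71 × 0.83 × 2.25 = 1.326 m³/s
Stations 1, 5 contribute zero (depth or velocity is 0).
Q = Σ qᵢ = 10.89 m³/s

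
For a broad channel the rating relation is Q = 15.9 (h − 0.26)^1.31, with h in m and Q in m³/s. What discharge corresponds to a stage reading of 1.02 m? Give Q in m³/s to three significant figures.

Q = 15.9 × (1.02 − 0.26)^1.31 = 15.9 × 0.76^1.31 = 11.10 m³/s

11.1 m³/s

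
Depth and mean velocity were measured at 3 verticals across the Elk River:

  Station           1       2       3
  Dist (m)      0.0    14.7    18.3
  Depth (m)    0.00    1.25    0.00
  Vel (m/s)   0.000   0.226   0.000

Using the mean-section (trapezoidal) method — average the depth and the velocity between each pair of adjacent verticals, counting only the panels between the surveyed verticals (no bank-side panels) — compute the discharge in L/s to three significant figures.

Panel 1-2: Δb = 14.7 m, d̄ = (0.00+1.25)/2 = 0.625, v̄ = (0.000+0.226)/2 = 0.113 → q = 14.7×0.625×0.113 = 1.038 m³/s
Panel 2-3: Δb = 3.6 m, d̄ = (1.25+0.00)/2 = 0.625, v̄ = (0.226+0.000)/2 = 0.113 → q = 3.6×0.625×0.113 = 0.2543 m³/s
Q = Σ q = 1.292 m³/s
= 1.292 × 1000 = 1292 L/s

1290 L/s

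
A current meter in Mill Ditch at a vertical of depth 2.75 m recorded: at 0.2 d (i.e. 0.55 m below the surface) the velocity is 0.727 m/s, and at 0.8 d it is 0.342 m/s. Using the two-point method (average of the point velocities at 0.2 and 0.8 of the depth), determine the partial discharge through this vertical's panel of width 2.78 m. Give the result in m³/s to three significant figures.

4.09 m³/s

v̄ = (0.727 + 0.342) / 2 = 0.5345 m/s
q = v̄ × d × w = 0.5345 × 2.75 × 2.78 = 4.086 m³/s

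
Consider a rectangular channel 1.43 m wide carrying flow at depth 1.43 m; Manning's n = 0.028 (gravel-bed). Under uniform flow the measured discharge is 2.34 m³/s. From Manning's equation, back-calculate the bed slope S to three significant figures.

A = b·y = 1.43 × 1.43 = 2.045 m²
P = b + 2y = 1.43 + 2×1.43 = 4.290 m
R = A/P = 2.045/4.290 = 0.4767 m
S = (Q·n / (1·A·R^(2/3)))² = (2.34×0.028 / (1×2.045×0.6102))² = 0.002757

0.00276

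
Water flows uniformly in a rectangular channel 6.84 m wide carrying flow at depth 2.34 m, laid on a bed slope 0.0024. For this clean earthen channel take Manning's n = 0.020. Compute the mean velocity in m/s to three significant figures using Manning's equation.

3.05 m/s

A = b·y = 6.84 × 2.34 = 16.01 m²
P = b + 2y = 6.84 + 2×2.34 = 11.52 m
R = A/P = 16.01/11.52 = 1.389 m
Q = (1/n)·A·R^(2/3)·S^(1/2) = (1/0.020) × 16.01 × 1.389^(2/3) × 0.0024^(1/2) = 48.82 m³/s
V = Q/A = 48.82/16.01 = 3.050 m/s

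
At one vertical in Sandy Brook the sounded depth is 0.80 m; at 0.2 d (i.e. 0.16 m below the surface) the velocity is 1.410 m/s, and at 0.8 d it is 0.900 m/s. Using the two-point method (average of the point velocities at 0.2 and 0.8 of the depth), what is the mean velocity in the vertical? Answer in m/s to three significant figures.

v̄ = (1.410 + 0.900) / 2 = 1.155 m/s

1.16 m/s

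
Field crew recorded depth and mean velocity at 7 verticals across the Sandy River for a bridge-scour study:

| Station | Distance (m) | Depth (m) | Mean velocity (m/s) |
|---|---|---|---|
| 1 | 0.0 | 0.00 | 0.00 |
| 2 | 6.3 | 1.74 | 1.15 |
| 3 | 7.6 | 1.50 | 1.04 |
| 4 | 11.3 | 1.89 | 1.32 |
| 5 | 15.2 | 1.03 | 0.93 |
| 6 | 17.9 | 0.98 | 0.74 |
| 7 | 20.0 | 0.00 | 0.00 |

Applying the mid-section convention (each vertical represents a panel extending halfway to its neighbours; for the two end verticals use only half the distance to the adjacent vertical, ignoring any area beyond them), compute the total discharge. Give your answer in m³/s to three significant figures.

w_2 = (7.6 − 0.0)/2 = 3.8 m; q_2 = 1.15 × 1.74 × 3.8 = 7.604 m³/s
w_3 = (11.3 − 6.3)/2 = 2.5 m; q_3 = 1.04 × 1.50 × 2.5 = 3.900 m³/s
w_4 = (15.2 − 7.6)/2 = 3.8 m; q_4 = 1.32 × 1.89 × 3.8 = 9.480 m³/s
w_5 = (17.9 − 11.3)/2 = 3.3 m; q_5 = 0.93 × 1.03 × 3.3 = 3.161 m³/s
w_6 = (20.0 − 15.2)/2 = 2.4 m; q_6 = 0.74 × 0.98 × 2.4 = 1.740 m³/s
Stations 1, 7 contribute zero (depth or velocity is 0).
Q = Σ qᵢ = 25.89 m³/s

25.9 m³/s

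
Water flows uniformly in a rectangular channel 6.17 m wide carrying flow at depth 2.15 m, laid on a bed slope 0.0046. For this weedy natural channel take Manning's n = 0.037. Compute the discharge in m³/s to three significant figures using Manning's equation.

A = b·y = 6.17 × 2.15 = 13.27 m²
P = b + 2y = 6.17 + 2×2.15 = 10.47 m
R = A/P = 13.27/10.47 = 1.267 m
Q = (1/n)·A·R^(2/3)·S^(1/2) = (1/0.037) × 13.27 × 1.267^(2/3) × 0.0046^(1/2) = 28.47 m³/s

28.5 m³/s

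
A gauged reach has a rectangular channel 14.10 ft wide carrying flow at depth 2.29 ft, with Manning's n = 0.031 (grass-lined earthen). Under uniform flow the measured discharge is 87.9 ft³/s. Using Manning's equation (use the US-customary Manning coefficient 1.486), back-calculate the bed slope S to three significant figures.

0.00155

A = b·y = 14.10 × 2.29 = 32.29 ft²
P = b + 2y = 14.10 + 2×2.29 = 18.68 ft
R = A/P = 32.29/18.68 = 1.729 ft
S = (Q·n / (1.486·A·R^(2/3)))² = (87.9×0.031 / (1.486×32.29×1.440))² = 0.001555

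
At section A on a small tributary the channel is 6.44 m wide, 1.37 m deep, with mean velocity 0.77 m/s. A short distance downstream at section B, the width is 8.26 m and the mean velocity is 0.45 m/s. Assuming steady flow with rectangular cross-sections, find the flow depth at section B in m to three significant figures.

1.83 m

Q = A₁V₁ = (6.44×1.37) × 0.77 = 6.794 m³/s
d₂ = Q/(b₂ V₂) = 6.794/(8.26×0.45) = 1.828 m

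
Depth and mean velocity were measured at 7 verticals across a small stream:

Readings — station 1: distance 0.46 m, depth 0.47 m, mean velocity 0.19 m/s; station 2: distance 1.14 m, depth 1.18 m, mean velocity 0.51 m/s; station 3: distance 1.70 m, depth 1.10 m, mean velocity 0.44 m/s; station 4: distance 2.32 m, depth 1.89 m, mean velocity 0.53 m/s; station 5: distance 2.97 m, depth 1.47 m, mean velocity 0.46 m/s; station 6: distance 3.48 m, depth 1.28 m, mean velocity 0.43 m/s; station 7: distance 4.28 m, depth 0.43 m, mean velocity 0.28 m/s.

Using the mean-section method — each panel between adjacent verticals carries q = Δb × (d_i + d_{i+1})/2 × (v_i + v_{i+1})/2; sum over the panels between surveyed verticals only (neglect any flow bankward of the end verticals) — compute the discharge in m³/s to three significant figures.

2.04 m³/s

Panel 1-2: Δb = 0.68 m, d̄ = (0.47+1.18)/2 = 0.825, v̄ = (0.19+0.51)/2 = 0.35 → q = 0.68×0.825×0.35 = 0.1964 m³/s
Panel 2-3: Δb = 0.56 m, d̄ = (1.18+1.10)/2 = 1.14, v̄ = (0.51+0.44)/2 = 0.475 → q = 0.56×1.14×0.475 = 0.3032 m³/s
Panel 3-4: Δb = 0.62 m, d̄ = (1.10+1.89)/2 = 1.495, v̄ = (0.44+0.53)/2 = 0.485 → q = 0.62×1.495×0.485 = 0.4495 m³/s
Panel 4-5: Δb = 0.65 m, d̄ = (1.89+1.47)/2 = 1.68, v̄ = (0.53+0.46)/2 = 0.495 → q = 0.65×1.68×0.495 = 0.5405 m³/s
Panel 5-6: Δb = 0.51 m, d̄ = (1.47+1.28)/2 = 1.375, v̄ = (0.46+0.43)/2 = 0.445 → q = 0.51×1.375×0.445 = 0.3121 m³/s
Panel 6-7: Δb = 0.8 m, d̄ = (1.28+0.43)/2 = 0.855, v̄ = (0.43+0.28)/2 = 0.355 → q = 0.8×0.855×0.355 = 0.2428 m³/s
Q = Σ q = 2.045 m³/s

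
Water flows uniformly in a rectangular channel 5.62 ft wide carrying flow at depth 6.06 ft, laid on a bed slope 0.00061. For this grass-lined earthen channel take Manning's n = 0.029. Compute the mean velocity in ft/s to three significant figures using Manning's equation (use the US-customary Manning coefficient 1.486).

A = b·y = 5.62 × 6.06 = 34.06 ft²
P = b + 2y = 5.62 + 2×6.06 = 17.74 ft
R = A/P = 34.06/17.74 = 1.920 ft
Q = (1.486/n)·A·R^(2/3)·S^(1/2) = (1.486/0.029) × 34.06 × 1.920^(2/3) × 0.00061^(1/2) = 66.58 ft³/s
V = Q/A = 66.58/34.06 = 1.955 ft/s

1.95 ft/s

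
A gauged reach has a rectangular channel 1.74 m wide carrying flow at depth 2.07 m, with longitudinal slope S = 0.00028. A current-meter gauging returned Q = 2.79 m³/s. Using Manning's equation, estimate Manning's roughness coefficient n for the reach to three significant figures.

0.0156

A = b·y = 1.74 × 2.07 = 3.602 m²
P = b + 2y = 1.74 + 2×2.07 = 5.880 m
R = A/P = 3.602/5.880 = 0.6126 m
n = (1/Q)·A·R^(2/3)·S^(1/2) = (1/2.79) × 3.602 × 0.7213 × 0.01673 = 0.01558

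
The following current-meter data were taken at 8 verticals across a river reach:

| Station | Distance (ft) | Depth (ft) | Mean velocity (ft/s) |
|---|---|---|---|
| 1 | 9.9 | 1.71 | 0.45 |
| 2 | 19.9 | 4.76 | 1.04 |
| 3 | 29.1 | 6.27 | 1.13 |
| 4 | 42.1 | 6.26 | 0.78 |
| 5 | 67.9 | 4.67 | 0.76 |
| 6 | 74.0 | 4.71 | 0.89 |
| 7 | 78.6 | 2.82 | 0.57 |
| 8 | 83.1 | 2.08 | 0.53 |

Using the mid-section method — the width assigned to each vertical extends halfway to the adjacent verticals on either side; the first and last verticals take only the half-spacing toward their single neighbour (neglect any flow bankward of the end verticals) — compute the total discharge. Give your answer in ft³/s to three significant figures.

w_1 = (19.9 − 9.9)/2 = 5 ft; q_1 = 0.45 × 1.71 × 5 = 3.848 ft³/s
w_2 = (29.1 − 9.9)/2 = 9.6 ft; q_2 = 1.04 × 4.76 × 9.6 = 47.52 ft³/s
w_3 = (42.1 − 19.9)/2 = 11.1 ft; q_3 = 1.13 × 6.27 × 11.1 = 78.64 ft³/s
w_4 = (67.9 − 29.1)/2 = 19.4 ft; q_4 = 0.78 × 6.26 × 19.4 = 94.73 ft³/s
w_5 = (74.0 − 42.1)/2 = 15.95 ft; q_5 = 0.76 × 4.67 × 15.95 = 56.61 ft³/s
w_6 = (78.6 − 67.9)/2 = 5.35 ft; q_6 = 0.89 × 4.71 × 5.35 = 22.43 ft³/s
w_7 = (83.1 − 74.0)/2 = 4.55 ft; q_7 = 0.57 × 2.82 × 4.55 = 7.314 ft³/s
w_8 = (83.1 − 78.6)/2 = 2.25 ft; q_8 = 0.53 × 2.08 × 2.25 = 2.480 ft³/s
Q = Σ qᵢ = 313.6 ft³/s

314 ft³/s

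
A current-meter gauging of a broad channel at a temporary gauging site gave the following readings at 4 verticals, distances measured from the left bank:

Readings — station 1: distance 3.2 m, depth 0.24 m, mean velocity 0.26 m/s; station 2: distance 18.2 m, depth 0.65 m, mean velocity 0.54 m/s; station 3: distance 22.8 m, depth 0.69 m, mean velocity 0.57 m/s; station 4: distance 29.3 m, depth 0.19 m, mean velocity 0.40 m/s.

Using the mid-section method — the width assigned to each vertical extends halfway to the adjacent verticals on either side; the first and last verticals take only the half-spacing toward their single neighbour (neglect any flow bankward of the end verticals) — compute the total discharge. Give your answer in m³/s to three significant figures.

6.34 m³/s

w_1 = (18.2 − 3.2)/2 = 7.5 m; q_1 = 0.26 × 0.24 × 7.5 = 0.4680 m³/s
w_2 = (22.8 − 3.2)/2 = 9.8 m; q_2 = 0.54 × 0.65 × 9.8 = 3.440 m³/s
w_3 = (29.3 − 18.2)/2 = 5.55 m; q_3 = 0.57 × 0.69 × 5.55 = 2.183 m³/s
w_4 = (29.3 − 22.8)/2 = 3.25 m; q_4 = 0.40 × 0.19 × 3.25 = 0.2470 m³/s
Q = Σ qᵢ = 6.338 m³/s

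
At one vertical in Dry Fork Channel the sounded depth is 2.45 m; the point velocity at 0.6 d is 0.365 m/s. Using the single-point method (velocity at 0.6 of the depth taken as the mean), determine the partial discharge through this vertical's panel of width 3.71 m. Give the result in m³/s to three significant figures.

3.32 m³/s

v̄ = v₀.₆ = 0.365 m/s
q = v̄ × d × w = 0.3650 × 2.45 × 3.71 = 3.318 m³/s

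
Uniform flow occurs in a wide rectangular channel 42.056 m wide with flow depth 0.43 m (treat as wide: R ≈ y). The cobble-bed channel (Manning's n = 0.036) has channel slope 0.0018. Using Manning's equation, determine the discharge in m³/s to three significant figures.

A = b·y = 42.056 × 0.43 = 18.08 m²
Wide channel: R ≈ y = 0.43 m
Q = (1/n)·A·R^(2/3)·S^(1/2) = (1/0.036) × 18.08 × 0.4300^(2/3) × 0.0018^(1/2) = 12.14 m³/s

12.1 m³/s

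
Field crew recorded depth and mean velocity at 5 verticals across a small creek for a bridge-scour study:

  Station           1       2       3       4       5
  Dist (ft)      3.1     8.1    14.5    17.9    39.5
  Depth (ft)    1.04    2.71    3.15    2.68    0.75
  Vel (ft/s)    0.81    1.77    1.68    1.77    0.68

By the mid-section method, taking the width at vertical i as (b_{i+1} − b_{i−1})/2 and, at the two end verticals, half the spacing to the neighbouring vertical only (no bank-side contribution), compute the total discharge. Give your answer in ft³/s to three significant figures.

120 ft³/s

w_1 = (8.1 − 3.1)/2 = 2.5 ft; q_1 = 0.81 × 1.04 × 2.5 = 2.106 ft³/s
w_2 = (14.5 − 3.1)/2 = 5.7 ft; q_2 = 1.77 × 2.71 × 5.7 = 27.34 ft³/s
w_3 = (17.9 − 8.1)/2 = 4.9 ft; q_3 = 1.68 × 3.15 × 4.9 = 25.93 ft³/s
w_4 = (39.5 − 14.5)/2 = 12.5 ft; q_4 = 1.77 × 2.68 × 12.5 = 59.30 ft³/s
w_5 = (39.5 − 17.9)/2 = 10.8 ft; q_5 = 0.68 × 0.75 × 10.8 = 5.508 ft³/s
Q = Σ qᵢ = 120.2 ft³/s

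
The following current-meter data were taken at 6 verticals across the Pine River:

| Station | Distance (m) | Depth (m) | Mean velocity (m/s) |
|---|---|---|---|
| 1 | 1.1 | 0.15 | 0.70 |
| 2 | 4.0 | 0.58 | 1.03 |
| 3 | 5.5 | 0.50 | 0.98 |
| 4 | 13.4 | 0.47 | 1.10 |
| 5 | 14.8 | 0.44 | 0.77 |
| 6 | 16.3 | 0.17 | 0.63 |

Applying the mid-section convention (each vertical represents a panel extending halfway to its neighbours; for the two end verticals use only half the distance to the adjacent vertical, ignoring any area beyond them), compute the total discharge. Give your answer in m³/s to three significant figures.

6.75 m³/s

w_1 = (4.0 − 1.1)/2 = 1.45 m; q_1 = 0.70 × 0.15 × 1.45 = 0.1523 m³/s
w_2 = (5.5 − 1.1)/2 = 2.2 m; q_2 = 1.03 × 0.58 × 2.2 = 1.314 m³/s
w_3 = (13.4 − 4.0)/2 = 4.7 m; q_3 = 0.98 × 0.50 × 4.7 = 2.303 m³/s
w_4 = (14.8 − 5.5)/2 = 4.65 m; q_4 = 1.10 × 0.47 × 4.65 = 2.404 m³/s
w_5 = (16.3 − 13.4)/2 = 1.45 m; q_5 = 0.77 × 0.44 × 1.45 = 0.4913 m³/s
w_6 = (16.3 − 14.8)/2 = 0.75 m; q_6 = 0.63 × 0.17 × 0.75 = 0.08033 m³/s
Q = Σ qᵢ = 6.745 m³/s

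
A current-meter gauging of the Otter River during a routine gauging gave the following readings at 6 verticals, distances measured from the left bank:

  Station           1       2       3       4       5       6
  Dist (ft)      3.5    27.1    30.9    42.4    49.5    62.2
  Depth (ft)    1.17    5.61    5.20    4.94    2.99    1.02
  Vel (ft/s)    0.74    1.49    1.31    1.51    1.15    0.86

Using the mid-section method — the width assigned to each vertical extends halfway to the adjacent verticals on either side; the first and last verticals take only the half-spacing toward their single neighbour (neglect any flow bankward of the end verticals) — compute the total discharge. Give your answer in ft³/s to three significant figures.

w_1 = (27.1 − 3.5)/2 = 11.8 ft; q_1 = 0.74 × 1.17 × 11.8 = 10.22 ft³/s
w_2 = (30.9 − 3.5)/2 = 13.7 ft; q_2 = 1.49 × 5.61 × 13.7 = 114.5 ft³/s
w_3 = (42.4 − 27.1)/2 = 7.65 ft; q_3 = 1.31 × 5.20 × 7.65 = 52.11 ft³/s
w_4 = (49.5 − 30.9)/2 = 9.3 ft; q_4 = 1.51 × 4.94 × 9.3 = 69.37 ft³/s
w_5 = (62.2 − 42.4)/2 = 9.9 ft; q_5 = 1.15 × 2.99 × 9.9 = 34.04 ft³/s
w_6 = (62.2 − 49.5)/2 = 6.35 ft; q_6 = 0.86 × 1.02 × 6.35 = 5.570 ft³/s
Q = Σ qᵢ = 285.8 ft³/s

286 ft³/s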